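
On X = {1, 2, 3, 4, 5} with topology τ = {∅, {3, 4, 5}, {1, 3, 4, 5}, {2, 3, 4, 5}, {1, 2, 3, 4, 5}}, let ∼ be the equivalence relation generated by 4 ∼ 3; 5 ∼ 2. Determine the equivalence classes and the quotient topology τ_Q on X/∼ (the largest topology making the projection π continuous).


X/∼ = {[1], [2=5], [3=4]}; |τ_Q| = 3.

Equivalence classes: [1], [2=5], [3=4].
Quotient map π: X → X/∼ sends 1 ↦ [1], 2 ↦ [2=5], 3 ↦ [3=4], 4 ↦ [3=4], 5 ↦ [2=5].
For each subset V ⊆ X/∼, compute π^{-1}(V) ⊆ X and check whether π^{-1}(V) ∈ τ. V is open in τ_Q iff π^{-1}(V) ∈ τ.
  V = {}: π^{-1}(V) = ∅ ∈ τ ✓.
  V = {[1]}: π^{-1}(V) = {1} ∉ τ ✗.
  V = {[2=5]}: π^{-1}(V) = {2, 5} ∉ τ ✗.
  V = {[1], [2=5]}: π^{-1}(V) = {1, 2, 5} ∉ τ ✗.
  V = {[3=4]}: π^{-1}(V) = {3, 4} ∉ τ ✗.
  V = {[1], [3=4]}: π^{-1}(V) = {1, 3, 4} ∉ τ ✗.
  V = {[2=5], [3=4]}: π^{-1}(V) = {2, 3, 4, 5} ∈ τ ✓.
  V = {[1], [2=5], [3=4]}: π^{-1}(V) = {1, 2, 3, 4, 5} ∈ τ ✓.
Open sets in the quotient: τ_Q = {{}, {[2=5], [3=4]}, {[1], [2=5], [3=4]}} (3 elements).


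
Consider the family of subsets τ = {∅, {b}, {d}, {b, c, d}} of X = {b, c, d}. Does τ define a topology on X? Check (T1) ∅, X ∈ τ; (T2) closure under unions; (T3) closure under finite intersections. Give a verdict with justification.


τ is NOT a topology on X.

Axiom (T1): ∅ ∈ τ? Yes; X ∈ τ? Yes.
Axiom (T2/T3): check pairwise unions and intersections of members of τ.
Counterexample for (T2): {b} ∪ {d} = {b, d} ∉ τ. Therefore τ is NOT a topology.


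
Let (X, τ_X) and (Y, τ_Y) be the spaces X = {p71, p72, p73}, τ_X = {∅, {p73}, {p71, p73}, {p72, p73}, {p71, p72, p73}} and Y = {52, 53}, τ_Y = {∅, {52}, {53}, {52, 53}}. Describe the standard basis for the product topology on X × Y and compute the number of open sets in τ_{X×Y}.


Basis B = {∅ × ∅, {p73} × {52}, {p73} × {53}, {p71, p73} × {52}, {p71, p73} × {53}, {p72, p73} × {52}, {p72, p73} × {53}, {p73} × {52, 53}, {p71, p72, p73} × {52}, {p71, p72, p73} × {53}, {p71, p73} × {52, 53}, {p72, p73} × {52, 53}, {p71, p72, p73} × {52, 53}}; |τ_{X×Y}| = 25.

Enumerate products U × V with U ∈ τ_X, V ∈ τ_Y (deduplicated):
  ∅ × ∅ = {} (∅)
  {p73} × {52} = {(p73,52)}
  {p73} × {53} = {(p73,53)}
  {p71, p73} × {52} = {(p71,52), (p73,52)}
  {p71, p73} × {53} = {(p71,53), (p73,53)}
  {p72, p73} × {52} = {(p72,52), (p73,52)}
  {p72, p73} × {53} = {(p72,53), (p73,53)}
  {p73} × {52, 53} = {(p73,52), (p73,53)}
  {p71, p72, p73} × {52} = {(p71,52), (p72,52), (p73,52)}
  {p71, p72, p73} × {53} = {(p71,53), (p72,53), (p73,53)}
  {p71, p73} × {52, 53} = {(p71,52), (p71,53), (p73,52), (p73,53)}
  {p72, p73} × {52, 53} = {(p72,52), (p72,53), (p73,52), (p73,53)}
  {p71, p72, p73} × {52, 53} = {(p71,52), (p71,53), (p72,52), (p72,53), (p73,52), (p73,53)}
These 13 distinct sets form the basis B.
Close under arbitrary unions to get τ_{X×Y}; counting gives |τ_{X×Y}| = 25.


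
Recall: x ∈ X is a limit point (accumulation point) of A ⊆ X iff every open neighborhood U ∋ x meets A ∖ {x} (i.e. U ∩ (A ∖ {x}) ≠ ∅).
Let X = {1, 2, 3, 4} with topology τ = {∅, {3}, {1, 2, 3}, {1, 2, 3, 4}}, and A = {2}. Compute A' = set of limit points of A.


A' = {1, 4}

For each x ∈ X, list the open sets U ∈ τ with x ∈ U, then check whether U ∩ (A ∖ {x}) ≠ ∅ for every such U.
  x = 1: opens ∋ x are {1, 2, 3}, {1, 2, 3, 4}; each meets A ∖ {1}, so x IS a limit point.
  x = 2: open {1, 2, 3} ∋ x has {1, 2, 3} ∩ (A ∖ {2}) = ∅, so x is NOT a limit point.
  x = 3: open {3} ∋ x has {3} ∩ (A ∖ {3}) = ∅, so x is NOT a limit point.
  x = 4: opens ∋ x are {1, 2, 3, 4}; each meets A ∖ {4}, so x IS a limit point.
Collecting: A' = {1, 4}.


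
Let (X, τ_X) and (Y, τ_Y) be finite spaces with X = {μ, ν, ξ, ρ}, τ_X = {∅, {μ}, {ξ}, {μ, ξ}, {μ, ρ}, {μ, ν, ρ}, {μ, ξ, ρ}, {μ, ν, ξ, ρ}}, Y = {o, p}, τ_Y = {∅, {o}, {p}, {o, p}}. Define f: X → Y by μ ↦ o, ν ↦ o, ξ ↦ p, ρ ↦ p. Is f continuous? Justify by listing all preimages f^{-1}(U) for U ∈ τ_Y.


f is NOT continuous.

Compute f^{-1}(U) for each U ∈ τ_Y:
  U = ∅: f^{-1}(U) = ∅ ∈ τ_X ✓.
  U = {o}: f^{-1}(U) = {μ, ν} ∉ τ_X ✗.
  U = {p}: f^{-1}(U) = {ξ, ρ} ∉ τ_X ✗.
  U = {o, p}: f^{-1}(U) = {μ, ν, ξ, ρ} ∈ τ_X ✓.
Found U = {o} with f^{-1}(U) = {μ, ν} not in τ_X. Therefore f is NOT continuous.


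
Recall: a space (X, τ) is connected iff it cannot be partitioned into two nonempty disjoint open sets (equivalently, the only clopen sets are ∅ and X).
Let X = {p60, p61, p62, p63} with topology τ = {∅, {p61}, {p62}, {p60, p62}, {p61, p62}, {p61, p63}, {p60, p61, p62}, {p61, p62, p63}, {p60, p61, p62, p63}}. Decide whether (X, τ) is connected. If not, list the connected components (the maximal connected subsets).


(X, τ) is disconnected; components = [{p60, p62}, {p61, p63}].

Find clopen sets (U ∈ τ with X ∖ U ∈ τ):
  U = ∅, X ∖ U = {p60, p61, p62, p63} — both open, so U is clopen.
  U = {p60, p62}, X ∖ U = {p61, p63} — both open, so U is clopen.
  U = {p61, p63}, X ∖ U = {p60, p62} — both open, so U is clopen.
  U = {p60, p61, p62, p63}, X ∖ U = ∅ — both open, so U is clopen.
Nontrivial clopen(s) exist: e.g. {p60, p62}. So (X, τ) is disconnected.
Compute connected components by grouping points that agree on all clopens:
  component: {p60, p62}
  component: {p61, p63}


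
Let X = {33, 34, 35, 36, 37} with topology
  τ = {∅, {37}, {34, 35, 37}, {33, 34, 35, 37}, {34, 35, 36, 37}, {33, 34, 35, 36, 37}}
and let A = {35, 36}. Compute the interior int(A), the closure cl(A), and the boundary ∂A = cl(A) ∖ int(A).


int(A) = ∅, cl(A) = {33, 34, 35, 36}, ∂A = {33, 34, 35, 36}.

Closed sets in (X, τ) are complements of opens:
  closed(X, τ) = {∅, {33}, {36}, {33, 36}, {33, 34, 35, 36}, {33, 34, 35, 36, 37}}.
int(A) = ⋃ {U ∈ τ : U ⊆ A}. Opens contained in A: ∅.
Taking the union of these: int(A) = ∅.
cl(A) = ⋂ {C closed : A ⊆ C}. Closed sets containing A: {33, 34, 35, 36}, {33, 34, 35, 36, 37}.
Intersecting these: cl(A) = {33, 34, 35, 36}.
∂A = cl(A) ∖ int(A) = {33, 34, 35, 36} ∖ ∅ = {33, 34, 35, 36}.


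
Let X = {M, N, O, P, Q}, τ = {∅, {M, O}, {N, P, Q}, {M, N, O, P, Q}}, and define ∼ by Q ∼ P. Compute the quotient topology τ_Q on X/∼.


X/∼ = {[M], [N], [O], [P=Q]}; |τ_Q| = 4.

Equivalence classes: [M], [N], [O], [P=Q].
Quotient map π: X → X/∼ sends M ↦ [M], N ↦ [N], O ↦ [O], P ↦ [P=Q], Q ↦ [P=Q].
For each subset V ⊆ X/∼, compute π^{-1}(V) ⊆ X and check whether π^{-1}(V) ∈ τ. V is open in τ_Q iff π^{-1}(V) ∈ τ.
  V = {}: π^{-1}(V) = ∅ ∈ τ ✓.
  V = {[M]}: π^{-1}(V) = {M} ∉ τ ✗.
  V = {[N]}: π^{-1}(V) = {N} ∉ τ ✗.
  V = {[M], [N]}: π^{-1}(V) = {M, N} ∉ τ ✗.
  V = {[O]}: π^{-1}(V) = {O} ∉ τ ✗.
  V = {[M], [O]}: π^{-1}(V) = {M, O} ∈ τ ✓.
  V = {[N], [O]}: π^{-1}(V) = {N, O} ∉ τ ✗.
  V = {[M], [N], [O]}: π^{-1}(V) = {M, N, O} ∉ τ ✗.
  V = {[P=Q]}: π^{-1}(V) = {P, Q} ∉ τ ✗.
  V = {[M], [P=Q]}: π^{-1}(V) = {M, P, Q} ∉ τ ✗.
  V = {[N], [P=Q]}: π^{-1}(V) = {N, P, Q} ∈ τ ✓.
  V = {[M], [N], [P=Q]}: π^{-1}(V) = {M, N, P, Q} ∉ τ ✗.
  V = {[O], [P=Q]}: π^{-1}(V) = {O, P, Q} ∉ τ ✗.
  V = {[M], [O], [P=Q]}: π^{-1}(V) = {M, O, P, Q} ∉ τ ✗.
  V = {[N], [O], [P=Q]}: π^{-1}(V) = {N, O, P, Q} ∉ τ ✗.
  V = {[M], [N], [O], [P=Q]}: π^{-1}(V) = {M, N, O, P, Q} ∈ τ ✓.
Open sets in the quotient: τ_Q = {{}, {[M], [O]}, {[N], [P=Q]}, {[M], [N], [O], [P=Q]}} (4 elements).


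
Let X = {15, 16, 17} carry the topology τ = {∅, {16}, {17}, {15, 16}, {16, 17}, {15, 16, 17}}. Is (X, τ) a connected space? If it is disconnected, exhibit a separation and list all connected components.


(X, τ) is disconnected; components = [{17}, {15, 16}].

Find clopen sets (U ∈ τ with X ∖ U ∈ τ):
  U = ∅, X ∖ U = {15, 16, 17} — both open, so U is clopen.
  U = {17}, X ∖ U = {15, 16} — both open, so U is clopen.
  U = {15, 16}, X ∖ U = {17} — both open, so U is clopen.
  U = {15, 16, 17}, X ∖ U = ∅ — both open, so U is clopen.
Nontrivial clopen(s) exist: e.g. {17}. So (X, τ) is disconnected.
Compute connected components by grouping points that agree on all clopens:
  component: {17}
  component: {15, 16}


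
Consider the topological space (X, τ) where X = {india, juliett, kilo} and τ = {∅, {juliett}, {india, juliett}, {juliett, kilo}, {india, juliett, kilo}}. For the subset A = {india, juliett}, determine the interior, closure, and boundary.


int(A) = {india, juliett}, cl(A) = {india, juliett, kilo}, ∂A = {kilo}.

Closed sets in (X, τ) are complements of opens:
  closed(X, τ) = {∅, {india}, {kilo}, {india, kilo}, {india, juliett, kilo}}.
int(A) = ⋃ {U ∈ τ : U ⊆ A}. Opens contained in A: ∅, {juliett}, {india, juliett}.
Taking the union of these: int(A) = {india, juliett}.
cl(A) = ⋂ {C closed : A ⊆ C}. Closed sets containing A: {india, juliett, kilo}.
Intersecting these: cl(A) = {india, juliett, kilo}.
∂A = cl(A) ∖ int(A) = {india, juliett, kilo} ∖ {india, juliett} = {kilo}.


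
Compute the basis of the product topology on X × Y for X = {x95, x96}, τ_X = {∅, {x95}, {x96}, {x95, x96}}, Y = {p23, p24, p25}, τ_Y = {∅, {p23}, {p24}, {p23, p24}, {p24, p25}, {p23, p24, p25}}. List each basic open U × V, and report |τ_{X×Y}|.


Basis B = {∅ × ∅, {x95} × {p23}, {x95} × {p24}, {x96} × {p23}, {x96} × {p24}, {x95} × {p23, p24}, {x95, x96} × {p23}, {x95} × {p24, p25}, {x95, x96} × {p24}, {x96} × {p23, p24}, {x96} × {p24, p25}, {x95} × {p23, p24, p25}, {x96} × {p23, p24, p25}, {x95, x96} × {p23, p24}, {x95, x96} × {p24, p25}, {x95, x96} × {p23, p24, p25}}; |τ_{X×Y}| = 36.

Enumerate products U × V with U ∈ τ_X, V ∈ τ_Y (deduplicated):
  ∅ × ∅ = {} (∅)
  {x95} × {p23} = {(x95,p23)}
  {x95} × {p24} = {(x95,p24)}
  {x96} × {p23} = {(x96,p23)}
  {x96} × {p24} = {(x96,p24)}
  {x95} × {p23, p24} = {(x95,p23), (x95,p24)}
  {x95, x96} × {p23} = {(x95,p23), (x96,p23)}
  {x95} × {p24, p25} = {(x95,p24), (x95,p25)}
  {x95, x96} × {p24} = {(x95,p24), (x96,p24)}
  {x96} × {p23, p24} = {(x96,p23), (x96,p24)}
  {x96} × {p24, p25} = {(x96,p24), (x96,p25)}
  {x95} × {p23, p24, p25} = {(x95,p23), (x95,p24), (x95,p25)}
  {x96} × {p23, p24, p25} = {(x96,p23), (x96,p24), (x96,p25)}
  {x95, x96} × {p23, p24} = {(x95,p23), (x95,p24), (x96,p23), (x96,p24)}
  {x95, x96} × {p24, p25} = {(x95,p24), (x95,p25), (x96,p24), (x96,p25)}
  {x95, x96} × {p23, p24, p25} = {(x95,p23), (x95,p24), (x95,p25), (x96,p23), (x96,p24), (x96,p25)}
These 16 distinct sets form the basis B.
Close under arbitrary unions to get τ_{X×Y}; counting gives |τ_{X×Y}| = 36.


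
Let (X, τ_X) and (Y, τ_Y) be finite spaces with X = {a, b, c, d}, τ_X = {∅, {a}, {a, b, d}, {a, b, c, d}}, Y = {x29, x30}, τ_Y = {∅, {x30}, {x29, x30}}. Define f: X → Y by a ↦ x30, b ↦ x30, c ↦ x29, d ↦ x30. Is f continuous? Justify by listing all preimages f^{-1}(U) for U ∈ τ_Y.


f IS continuous.

Compute f^{-1}(U) for each U ∈ τ_Y:
  U = ∅: f^{-1}(U) = ∅ ∈ τ_X ✓.
  U = {x30}: f^{-1}(U) = {a, b, d} ∈ τ_X ✓.
  U = {x29, x30}: f^{-1}(U) = {a, b, c, d} ∈ τ_X ✓.
Every preimage lies in τ_X, so f IS continuous.


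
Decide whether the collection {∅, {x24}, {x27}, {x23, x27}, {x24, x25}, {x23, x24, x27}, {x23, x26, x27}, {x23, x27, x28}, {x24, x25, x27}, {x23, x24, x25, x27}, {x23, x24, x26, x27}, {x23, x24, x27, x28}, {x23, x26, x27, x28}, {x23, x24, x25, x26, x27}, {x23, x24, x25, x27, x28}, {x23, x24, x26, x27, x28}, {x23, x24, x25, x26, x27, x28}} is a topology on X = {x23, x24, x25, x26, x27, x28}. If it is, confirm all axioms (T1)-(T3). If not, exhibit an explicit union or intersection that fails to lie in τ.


τ is NOT a topology on X.

Axiom (T1): ∅ ∈ τ? Yes; X ∈ τ? Yes.
Axiom (T2/T3): check pairwise unions and intersections of members of τ.
Counterexample for (T2): {x24} ∪ {x27} = {x24, x27} ∉ τ. Therefore τ is NOT a topology.


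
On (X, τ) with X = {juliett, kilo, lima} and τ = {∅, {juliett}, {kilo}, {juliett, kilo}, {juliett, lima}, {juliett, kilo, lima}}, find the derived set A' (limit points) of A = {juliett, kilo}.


A' = {lima}

For each x ∈ X, list the open sets U ∈ τ with x ∈ U, then check whether U ∩ (A ∖ {x}) ≠ ∅ for every such U.
  x = juliett: open {juliett} ∋ x has {juliett} ∩ (A ∖ {juliett}) = ∅, so x is NOT a limit point.
  x = kilo: open {kilo} ∋ x has {kilo} ∩ (A ∖ {kilo}) = ∅, so x is NOT a limit point.
  x = lima: opens ∋ x are {juliett, lima}, {juliett, kilo, lima}; each meets A ∖ {lima}, so x IS a limit point.
Collecting: A' = {lima}.


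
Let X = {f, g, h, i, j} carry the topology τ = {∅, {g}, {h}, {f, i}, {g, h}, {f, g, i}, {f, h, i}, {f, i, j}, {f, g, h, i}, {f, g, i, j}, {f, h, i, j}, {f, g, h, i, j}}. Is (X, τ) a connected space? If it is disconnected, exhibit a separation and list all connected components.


(X, τ) is disconnected; components = [{g}, {h}, {f, i, j}].

Find clopen sets (U ∈ τ with X ∖ U ∈ τ):
  U = ∅, X ∖ U = {f, g, h, i, j} — both open, so U is clopen.
  U = {g}, X ∖ U = {f, h, i, j} — both open, so U is clopen.
  U = {h}, X ∖ U = {f, g, i, j} — both open, so U is clopen.
  U = {g, h}, X ∖ U = {f, i, j} — both open, so U is clopen.
  U = {f, i, j}, X ∖ U = {g, h} — both open, so U is clopen.
  U = {f, g, i, j}, X ∖ U = {h} — both open, so U is clopen.
  U = {f, h, i, j}, X ∖ U = {g} — both open, so U is clopen.
  U = {f, g, h, i, j}, X ∖ U = ∅ — both open, so U is clopen.
Nontrivial clopen(s) exist: e.g. {g, h}. So (X, τ) is disconnected.
Compute connected components by grouping points that agree on all clopens:
  component: {g}
  component: {h}
  component: {f, i, j}


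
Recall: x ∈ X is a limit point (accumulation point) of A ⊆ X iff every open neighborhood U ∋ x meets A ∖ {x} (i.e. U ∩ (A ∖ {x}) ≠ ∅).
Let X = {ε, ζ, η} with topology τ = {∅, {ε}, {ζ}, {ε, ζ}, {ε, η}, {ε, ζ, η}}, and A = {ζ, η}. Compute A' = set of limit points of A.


A' = ∅

For each x ∈ X, list the open sets U ∈ τ with x ∈ U, then check whether U ∩ (A ∖ {x}) ≠ ∅ for every such U.
  x = ε: open {ε} ∋ x has {ε} ∩ (A ∖ {ε}) = ∅, so x is NOT a limit point.
  x = ζ: open {ζ} ∋ x has {ζ} ∩ (A ∖ {ζ}) = ∅, so x is NOT a limit point.
  x = η: open {ε, η} ∋ x has {ε, η} ∩ (A ∖ {η}) = ∅, so x is NOT a limit point.
Collecting: A' = ∅.


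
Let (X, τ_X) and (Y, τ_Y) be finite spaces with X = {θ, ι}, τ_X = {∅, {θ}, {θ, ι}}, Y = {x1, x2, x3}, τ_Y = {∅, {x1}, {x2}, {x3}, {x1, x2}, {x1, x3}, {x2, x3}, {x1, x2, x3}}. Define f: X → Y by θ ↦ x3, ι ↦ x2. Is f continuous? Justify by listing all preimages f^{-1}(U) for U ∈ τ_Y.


f is NOT continuous.

Compute f^{-1}(U) for each U ∈ τ_Y:
  U = ∅: f^{-1}(U) = ∅ ∈ τ_X ✓.
  U = {x1}: f^{-1}(U) = ∅ ∈ τ_X ✓.
  U = {x2}: f^{-1}(U) = {ι} ∉ τ_X ✗.
  U = {x3}: f^{-1}(U) = {θ} ∈ τ_X ✓.
  U = {x1, x2}: f^{-1}(U) = {ι} ∉ τ_X ✗.
  U = {x1, x3}: f^{-1}(U) = {θ} ∈ τ_X ✓.
  U = {x2, x3}: f^{-1}(U) = {θ, ι} ∈ τ_X ✓.
  U = {x1, x2, x3}: f^{-1}(U) = {θ, ι} ∈ τ_X ✓.
Found U = {x2} with f^{-1}(U) = {ι} not in τ_X. Therefore f is NOT continuous.


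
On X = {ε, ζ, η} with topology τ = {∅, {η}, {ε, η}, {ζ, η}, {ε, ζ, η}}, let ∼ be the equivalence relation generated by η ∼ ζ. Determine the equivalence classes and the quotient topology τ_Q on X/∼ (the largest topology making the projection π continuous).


X/∼ = {[ε], [ζ=η]}; |τ_Q| = 3.

Equivalence classes: [ε], [ζ=η].
Quotient map π: X → X/∼ sends ε ↦ [ε], ζ ↦ [ζ=η], η ↦ [ζ=η].
For each subset V ⊆ X/∼, compute π^{-1}(V) ⊆ X and check whether π^{-1}(V) ∈ τ. V is open in τ_Q iff π^{-1}(V) ∈ τ.
  V = {}: π^{-1}(V) = ∅ ∈ τ ✓.
  V = {[ε]}: π^{-1}(V) = {ε} ∉ τ ✗.
  V = {[ζ=η]}: π^{-1}(V) = {ζ, η} ∈ τ ✓.
  V = {[ε], [ζ=η]}: π^{-1}(V) = {ε, ζ, η} ∈ τ ✓.
Open sets in the quotient: τ_Q = {{}, {[ζ=η]}, {[ε], [ζ=η]}} (3 elements).


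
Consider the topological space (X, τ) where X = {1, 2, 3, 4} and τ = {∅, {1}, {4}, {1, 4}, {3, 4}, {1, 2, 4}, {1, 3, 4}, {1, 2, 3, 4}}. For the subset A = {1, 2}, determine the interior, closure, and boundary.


int(A) = {1}, cl(A) = {1, 2}, ∂A = {2}.

Closed sets in (X, τ) are complements of opens:
  closed(X, τ) = {∅, {2}, {3}, {1, 2}, {2, 3}, {1, 2, 3}, {2, 3, 4}, {1, 2, 3, 4}}.
int(A) = ⋃ {U ∈ τ : U ⊆ A}. Opens contained in A: ∅, {1}.
Taking the union of these: int(A) = {1}.
cl(A) = ⋂ {C closed : A ⊆ C}. Closed sets containing A: {1, 2}, {1, 2, 3}, {1, 2, 3, 4}.
Intersecting these: cl(A) = {1, 2}.
∂A = cl(A) ∖ int(A) = {1, 2} ∖ {1} = {2}.


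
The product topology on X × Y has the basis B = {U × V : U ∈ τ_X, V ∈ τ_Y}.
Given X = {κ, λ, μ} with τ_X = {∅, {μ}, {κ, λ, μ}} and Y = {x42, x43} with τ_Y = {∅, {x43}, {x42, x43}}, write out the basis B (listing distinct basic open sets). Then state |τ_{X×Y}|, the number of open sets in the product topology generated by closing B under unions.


Basis B = {∅ × ∅, {μ} × {x43}, {μ} × {x42, x43}, {κ, λ, μ} × {x43}, {κ, λ, μ} × {x42, x43}}; |τ_{X×Y}| = 6.

Enumerate products U × V with U ∈ τ_X, V ∈ τ_Y (deduplicated):
  ∅ × ∅ = {} (∅)
  {μ} × {x43} = {(μ,x43)}
  {μ} × {x42, x43} = {(μ,x42), (μ,x43)}
  {κ, λ, μ} × {x43} = {(κ,x43), (λ,x43), (μ,x43)}
  {κ, λ, μ} × {x42, x43} = {(κ,x42), (κ,x43), (λ,x42), (λ,x43), (μ,x42), (μ,x43)}
These 5 distinct sets form the basis B.
Close under arbitrary unions to get τ_{X×Y}; counting gives |τ_{X×Y}| = 6.


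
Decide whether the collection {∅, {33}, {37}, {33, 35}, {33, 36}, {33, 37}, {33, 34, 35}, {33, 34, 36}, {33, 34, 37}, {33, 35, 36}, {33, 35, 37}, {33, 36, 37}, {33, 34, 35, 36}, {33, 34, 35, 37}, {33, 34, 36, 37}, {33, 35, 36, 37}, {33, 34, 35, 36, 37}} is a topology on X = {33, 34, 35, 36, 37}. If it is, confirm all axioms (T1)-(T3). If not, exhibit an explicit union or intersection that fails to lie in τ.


τ is NOT a topology on X.

Axiom (T1): ∅ ∈ τ? Yes; X ∈ τ? Yes.
Axiom (T2/T3): check pairwise unions and intersections of members of τ.
Counterexample for (T3): {33, 34, 35} ∩ {33, 34, 36} = {33, 34} ∉ τ. Therefore τ is NOT a topology.


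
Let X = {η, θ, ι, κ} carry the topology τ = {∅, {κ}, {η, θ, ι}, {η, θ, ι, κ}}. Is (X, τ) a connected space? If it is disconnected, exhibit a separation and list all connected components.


(X, τ) is disconnected; components = [{κ}, {η, θ, ι}].

Find clopen sets (U ∈ τ with X ∖ U ∈ τ):
  U = ∅, X ∖ U = {η, θ, ι, κ} — both open, so U is clopen.
  U = {κ}, X ∖ U = {η, θ, ι} — both open, so U is clopen.
  U = {η, θ, ι}, X ∖ U = {κ} — both open, so U is clopen.
  U = {η, θ, ι, κ}, X ∖ U = ∅ — both open, so U is clopen.
Nontrivial clopen(s) exist: e.g. {η, θ, ι}. So (X, τ) is disconnected.
Compute connected components by grouping points that agree on all clopens:
  component: {κ}
  component: {η, θ, ι}


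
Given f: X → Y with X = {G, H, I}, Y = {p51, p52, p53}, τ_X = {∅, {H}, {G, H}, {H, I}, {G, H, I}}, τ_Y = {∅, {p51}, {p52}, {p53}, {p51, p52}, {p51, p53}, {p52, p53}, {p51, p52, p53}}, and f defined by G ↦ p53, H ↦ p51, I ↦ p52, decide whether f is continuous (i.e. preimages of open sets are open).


f is NOT continuous.

Compute f^{-1}(U) for each U ∈ τ_Y:
  U = ∅: f^{-1}(U) = ∅ ∈ τ_X ✓.
  U = {p51}: f^{-1}(U) = {H} ∈ τ_X ✓.
  U = {p52}: f^{-1}(U) = {I} ∉ τ_X ✗.
  U = {p53}: f^{-1}(U) = {G} ∉ τ_X ✗.
  U = {p51, p52}: f^{-1}(U) = {H, I} ∈ τ_X ✓.
  U = {p51, p53}: f^{-1}(U) = {G, H} ∈ τ_X ✓.
  U = {p52, p53}: f^{-1}(U) = {G, I} ∉ τ_X ✗.
  U = {p51, p52, p53}: f^{-1}(U) = {G, H, I} ∈ τ_X ✓.
Found U = {p52} with f^{-1}(U) = {I} not in τ_X. Therefore f is NOT continuous.


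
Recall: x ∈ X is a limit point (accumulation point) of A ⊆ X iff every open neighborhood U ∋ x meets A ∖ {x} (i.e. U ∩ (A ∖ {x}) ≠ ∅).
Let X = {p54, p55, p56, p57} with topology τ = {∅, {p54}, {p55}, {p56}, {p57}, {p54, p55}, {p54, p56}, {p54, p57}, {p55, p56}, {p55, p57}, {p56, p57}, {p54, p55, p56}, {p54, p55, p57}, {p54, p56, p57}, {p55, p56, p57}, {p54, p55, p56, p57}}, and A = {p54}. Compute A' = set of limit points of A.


A' = ∅

For each x ∈ X, list the open sets U ∈ τ with x ∈ U, then check whether U ∩ (A ∖ {x}) ≠ ∅ for every such U.
  x = p54: open {p54} ∋ x has {p54} ∩ (A ∖ {p54}) = ∅, so x is NOT a limit point.
  x = p55: open {p55} ∋ x has {p55} ∩ (A ∖ {p55}) = ∅, so x is NOT a limit point.
  x = p56: open {p56} ∋ x has {p56} ∩ (A ∖ {p56}) = ∅, so x is NOT a limit point.
  x = p57: open {p57} ∋ x has {p57} ∩ (A ∖ {p57}) = ∅, so x is NOT a limit point.
Collecting: A' = ∅.


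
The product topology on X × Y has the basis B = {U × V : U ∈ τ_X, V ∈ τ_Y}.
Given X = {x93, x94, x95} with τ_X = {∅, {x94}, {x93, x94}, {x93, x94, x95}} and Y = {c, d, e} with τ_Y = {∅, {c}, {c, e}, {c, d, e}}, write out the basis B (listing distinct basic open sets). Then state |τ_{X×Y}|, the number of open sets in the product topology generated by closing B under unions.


Basis B = {∅ × ∅, {x94} × {c}, {x93, x94} × {c}, {x94} × {c, e}, {x93, x94, x95} × {c}, {x94} × {c, d, e}, {x93, x94} × {c, e}, {x93, x94} × {c, d, e}, {x93, x94, x95} × {c, e}, {x93, x94, x95} × {c, d, e}}; |τ_{X×Y}| = 20.

Enumerate products U × V with U ∈ τ_X, V ∈ τ_Y (deduplicated):
  ∅ × ∅ = {} (∅)
  {x94} × {c} = {(x94,c)}
  {x93, x94} × {c} = {(x93,c), (x94,c)}
  {x94} × {c, e} = {(x94,c), (x94,e)}
  {x93, x94, x95} × {c} = {(x93,c), (x94,c), (x95,c)}
  {x94} × {c, d, e} = {(x94,c), (x94,d), (x94,e)}
  {x93, x94} × {c, e} = {(x93,c), (x93,e), (x94,c), (x94,e)}
  {x93, x94} × {c, d, e} = {(x93,c), (x93,d), (x93,e), (x94,c), (x94,d), (x94,e)}
  {x93, x94, x95} × {c, e} = {(x93,c), (x93,e), (x94,c), (x94,e), (x95,c), (x95,e)}
  {x93, x94, x95} × {c, d, e} = {(x93,c), (x93,d), (x93,e), (x94,c), (x94,d), (x94,e), (x95,c), (x95,d), (x95,e)}
These 10 distinct sets form the basis B.
Close under arbitrary unions to get τ_{X×Y}; counting gives |τ_{X×Y}| = 20.


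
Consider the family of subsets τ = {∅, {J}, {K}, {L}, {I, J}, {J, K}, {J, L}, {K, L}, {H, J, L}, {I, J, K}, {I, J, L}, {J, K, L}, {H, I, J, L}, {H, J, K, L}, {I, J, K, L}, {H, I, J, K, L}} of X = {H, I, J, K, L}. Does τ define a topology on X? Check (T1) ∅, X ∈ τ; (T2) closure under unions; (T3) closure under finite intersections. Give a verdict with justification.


τ IS a topology on X.

Axiom (T1): ∅ ∈ τ? Yes; X ∈ τ? Yes.
Axiom (T2/T3): check pairwise unions and intersections of members of τ.
All pairwise intersections and unions checked — each lies in τ. Therefore τ satisfies (T1), (T2), (T3): it IS a topology on X.


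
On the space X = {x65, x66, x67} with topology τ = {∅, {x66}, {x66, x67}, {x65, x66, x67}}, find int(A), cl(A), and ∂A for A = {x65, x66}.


int(A) = {x66}, cl(A) = {x65, x66, x67}, ∂A = {x65, x67}.

Closed sets in (X, τ) are complements of opens:
  closed(X, τ) = {∅, {x65}, {x65, x67}, {x65, x66, x67}}.
int(A) = ⋃ {U ∈ τ : U ⊆ A}. Opens contained in A: ∅, {x66}.
Taking the union of these: int(A) = {x66}.
cl(A) = ⋂ {C closed : A ⊆ C}. Closed sets containing A: {x65, x66, x67}.
Intersecting these: cl(A) = {x65, x66, x67}.
∂A = cl(A) ∖ int(A) = {x65, x66, x67} ∖ {x66} = {x65, x67}.


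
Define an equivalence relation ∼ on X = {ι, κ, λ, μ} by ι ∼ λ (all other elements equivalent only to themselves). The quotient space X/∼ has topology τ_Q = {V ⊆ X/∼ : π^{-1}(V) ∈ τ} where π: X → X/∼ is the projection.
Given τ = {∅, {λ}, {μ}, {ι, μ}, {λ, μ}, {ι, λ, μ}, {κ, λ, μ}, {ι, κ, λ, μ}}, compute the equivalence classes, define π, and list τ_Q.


X/∼ = {[ι=λ], [κ], [μ]}; |τ_Q| = 4.

Equivalence classes: [ι=λ], [κ], [μ].
Quotient map π: X → X/∼ sends ι ↦ [ι=λ], κ ↦ [κ], λ ↦ [ι=λ], μ ↦ [μ].
For each subset V ⊆ X/∼, compute π^{-1}(V) ⊆ X and check whether π^{-1}(V) ∈ τ. V is open in τ_Q iff π^{-1}(V) ∈ τ.
  V = {}: π^{-1}(V) = ∅ ∈ τ ✓.
  V = {[ι=λ]}: π^{-1}(V) = {ι, λ} ∉ τ ✗.
  V = {[κ]}: π^{-1}(V) = {κ} ∉ τ ✗.
  V = {[ι=λ], [κ]}: π^{-1}(V) = {ι, κ, λ} ∉ τ ✗.
  V = {[μ]}: π^{-1}(V) = {μ} ∈ τ ✓.
  V = {[ι=λ], [μ]}: π^{-1}(V) = {ι, λ, μ} ∈ τ ✓.
  V = {[κ], [μ]}: π^{-1}(V) = {κ, μ} ∉ τ ✗.
  V = {[ι=λ], [κ], [μ]}: π^{-1}(V) = {ι, κ, λ, μ} ∈ τ ✓.
Open sets in the quotient: τ_Q = {{}, {[μ]}, {[ι=λ], [μ]}, {[ι=λ], [κ], [μ]}} (4 elements).


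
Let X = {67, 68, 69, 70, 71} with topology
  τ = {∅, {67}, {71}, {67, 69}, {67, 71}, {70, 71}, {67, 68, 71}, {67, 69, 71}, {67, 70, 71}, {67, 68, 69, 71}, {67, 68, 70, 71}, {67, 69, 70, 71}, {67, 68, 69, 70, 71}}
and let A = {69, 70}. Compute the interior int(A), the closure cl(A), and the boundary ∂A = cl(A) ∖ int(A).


int(A) = ∅, cl(A) = {69, 70}, ∂A = {69, 70}.

Closed sets in (X, τ) are complements of opens:
  closed(X, τ) = {∅, {68}, {69}, {70}, {68, 69}, {68, 70}, {69, 70}, {67, 68, 69}, {68, 69, 70}, {68, 70, 71}, {67, 68, 69, 70}, {68, 69, 70, 71}, {67, 68, 69, 70, 71}}.
int(A) = ⋃ {U ∈ τ : U ⊆ A}. Opens contained in A: ∅.
Taking the union of these: int(A) = ∅.
cl(A) = ⋂ {C closed : A ⊆ C}. Closed sets containing A: {69, 70}, {68, 69, 70}, {67, 68, 69, 70}, {68, 69, 70, 71}, {67, 68, 69, 70, 71}.
Intersecting these: cl(A) = {69, 70}.
∂A = cl(A) ∖ int(A) = {69, 70} ∖ ∅ = {69, 70}.


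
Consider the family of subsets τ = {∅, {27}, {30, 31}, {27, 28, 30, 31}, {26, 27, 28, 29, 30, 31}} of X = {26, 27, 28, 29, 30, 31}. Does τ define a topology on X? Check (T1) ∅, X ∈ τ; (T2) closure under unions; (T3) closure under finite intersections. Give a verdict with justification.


τ is NOT a topology on X.

Axiom (T1): ∅ ∈ τ? Yes; X ∈ τ? Yes.
Axiom (T2/T3): check pairwise unions and intersections of members of τ.
Counterexample for (T2): {27} ∪ {30, 31} = {27, 30, 31} ∉ τ. Therefore τ is NOT a topology.


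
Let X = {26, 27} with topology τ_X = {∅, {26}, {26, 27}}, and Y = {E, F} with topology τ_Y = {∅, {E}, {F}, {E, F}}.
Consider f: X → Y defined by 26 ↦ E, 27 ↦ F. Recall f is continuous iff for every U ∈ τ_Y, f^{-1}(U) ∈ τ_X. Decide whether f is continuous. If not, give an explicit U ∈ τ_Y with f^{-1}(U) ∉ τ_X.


f is NOT continuous.

Compute f^{-1}(U) for each U ∈ τ_Y:
  U = ∅: f^{-1}(U) = ∅ ∈ τ_X ✓.
  U = {E}: f^{-1}(U) = {26} ∈ τ_X ✓.
  U = {F}: f^{-1}(U) = {27} ∉ τ_X ✗.
  U = {E, F}: f^{-1}(U) = {26, 27} ∈ τ_X ✓.
Found U = {F} with f^{-1}(U) = {27} not in τ_X. Therefore f is NOT continuous.


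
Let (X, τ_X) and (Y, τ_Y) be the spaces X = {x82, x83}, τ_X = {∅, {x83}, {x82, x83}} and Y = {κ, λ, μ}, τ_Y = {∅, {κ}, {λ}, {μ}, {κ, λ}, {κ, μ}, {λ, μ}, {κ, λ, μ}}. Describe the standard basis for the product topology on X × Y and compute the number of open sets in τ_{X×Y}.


Basis B = {∅ × ∅, {x83} × {κ}, {x83} × {λ}, {x83} × {μ}, {x82, x83} × {κ}, {x82, x83} × {λ}, {x82, x83} × {μ}, {x83} × {κ, λ}, {x83} × {κ, μ}, {x83} × {λ, μ}, {x83} × {κ, λ, μ}, {x82, x83} × {κ, λ}, {x82, x83} × {κ, μ}, {x82, x83} × {λ, μ}, {x82, x83} × {κ, λ, μ}}; |τ_{X×Y}| = 27.

Enumerate products U × V with U ∈ τ_X, V ∈ τ_Y (deduplicated):
  ∅ × ∅ = {} (∅)
  {x83} × {κ} = {(x83,κ)}
  {x83} × {λ} = {(x83,λ)}
  {x83} × {μ} = {(x83,μ)}
  {x82, x83} × {κ} = {(x82,κ), (x83,κ)}
  {x82, x83} × {λ} = {(x82,λ), (x83,λ)}
  {x82, x83} × {μ} = {(x82,μ), (x83,μ)}
  {x83} × {κ, λ} = {(x83,κ), (x83,λ)}
  {x83} × {κ, μ} = {(x83,κ), (x83,μ)}
  {x83} × {λ, μ} = {(x83,λ), (x83,μ)}
  {x83} × {κ, λ, μ} = {(x83,κ), (x83,λ), (x83,μ)}
  {x82, x83} × {κ, λ} = {(x82,κ), (x82,λ), (x83,κ), (x83,λ)}
  {x82, x83} × {κ, μ} = {(x82,κ), (x82,μ), (x83,κ), (x83,μ)}
  {x82, x83} × {λ, μ} = {(x82,λ), (x82,μ), (x83,λ), (x83,μ)}
  {x82, x83} × {κ, λ, μ} = {(x82,κ), (x82,λ), (x82,μ), (x83,κ), (x83,λ), (x83,μ)}
These 15 distinct sets form the basis B.
Close under arbitrary unions to get τ_{X×Y}; counting gives |τ_{X×Y}| = 27.


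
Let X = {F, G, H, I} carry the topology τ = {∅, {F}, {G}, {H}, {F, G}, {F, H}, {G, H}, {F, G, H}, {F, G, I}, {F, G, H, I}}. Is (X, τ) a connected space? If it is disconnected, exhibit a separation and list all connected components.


(X, τ) is disconnected; components = [{H}, {F, G, I}].

Find clopen sets (U ∈ τ with X ∖ U ∈ τ):
  U = ∅, X ∖ U = {F, G, H, I} — both open, so U is clopen.
  U = {H}, X ∖ U = {F, G, I} — both open, so U is clopen.
  U = {F, G, I}, X ∖ U = {H} — both open, so U is clopen.
  U = {F, G, H, I}, X ∖ U = ∅ — both open, so U is clopen.
Nontrivial clopen(s) exist: e.g. {F, G, I}. So (X, τ) is disconnected.
Compute connected components by grouping points that agree on all clopens:
  component: {H}
  component: {F, G, I}


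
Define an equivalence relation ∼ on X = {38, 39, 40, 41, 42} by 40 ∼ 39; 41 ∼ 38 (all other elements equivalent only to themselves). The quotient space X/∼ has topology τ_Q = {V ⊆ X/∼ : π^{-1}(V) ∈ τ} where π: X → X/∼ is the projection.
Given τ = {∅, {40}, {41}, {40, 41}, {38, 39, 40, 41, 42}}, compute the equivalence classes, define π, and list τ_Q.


X/∼ = {[38=41], [39=40], [42]}; |τ_Q| = 2.

Equivalence classes: [38=41], [39=40], [42].
Quotient map π: X → X/∼ sends 38 ↦ [38=41], 39 ↦ [39=40], 40 ↦ [39=40], 41 ↦ [38=41], 42 ↦ [42].
For each subset V ⊆ X/∼, compute π^{-1}(V) ⊆ X and check whether π^{-1}(V) ∈ τ. V is open in τ_Q iff π^{-1}(V) ∈ τ.
  V = {}: π^{-1}(V) = ∅ ∈ τ ✓.
  V = {[38=41]}: π^{-1}(V) = {38, 41} ∉ τ ✗.
  V = {[39=40]}: π^{-1}(V) = {39, 40} ∉ τ ✗.
  V = {[38=41], [39=40]}: π^{-1}(V) = {38, 39, 40, 41} ∉ τ ✗.
  V = {[42]}: π^{-1}(V) = {42} ∉ τ ✗.
  V = {[38=41], [42]}: π^{-1}(V) = {38, 41, 42} ∉ τ ✗.
  V = {[39=40], [42]}: π^{-1}(V) = {39, 40, 42} ∉ τ ✗.
  V = {[38=41], [39=40], [42]}: π^{-1}(V) = {38, 39, 40, 41, 42} ∈ τ ✓.
Open sets in the quotient: τ_Q = {{}, {[38=41], [39=40], [42]}} (2 elements).


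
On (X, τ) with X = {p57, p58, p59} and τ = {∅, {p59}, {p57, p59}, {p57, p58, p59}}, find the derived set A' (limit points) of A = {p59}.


A' = {p57, p58}

For each x ∈ X, list the open sets U ∈ τ with x ∈ U, then check whether U ∩ (A ∖ {x}) ≠ ∅ for every such U.
  x = p57: opens ∋ x are {p57, p59}, {p57, p58, p59}; each meets A ∖ {p57}, so x IS a limit point.
  x = p58: opens ∋ x are {p57, p58, p59}; each meets A ∖ {p58}, so x IS a limit point.
  x = p59: open {p59} ∋ x has {p59} ∩ (A ∖ {p59}) = ∅, so x is NOT a limit point.
Collecting: A' = {p57, p58}.


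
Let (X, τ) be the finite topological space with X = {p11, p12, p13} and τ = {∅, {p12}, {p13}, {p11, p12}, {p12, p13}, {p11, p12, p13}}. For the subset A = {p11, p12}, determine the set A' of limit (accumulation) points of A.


A' = {p11}

For each x ∈ X, list the open sets U ∈ τ with x ∈ U, then check whether U ∩ (A ∖ {x}) ≠ ∅ for every such U.
  x = p11: opens ∋ x are {p11, p12}, {p11, p12, p13}; each meets A ∖ {p11}, so x IS a limit point.
  x = p12: open {p12} ∋ x has {p12} ∩ (A ∖ {p12}) = ∅, so x is NOT a limit point.
  x = p13: open {p13} ∋ x has {p13} ∩ (A ∖ {p13}) = ∅, so x is NOT a limit point.
Collecting: A' = {p11}.


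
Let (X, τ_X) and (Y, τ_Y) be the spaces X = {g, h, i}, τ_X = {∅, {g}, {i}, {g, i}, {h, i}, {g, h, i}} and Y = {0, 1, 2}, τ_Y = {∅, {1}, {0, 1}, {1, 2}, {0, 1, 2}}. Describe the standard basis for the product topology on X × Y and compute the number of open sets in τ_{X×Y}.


Basis B = {∅ × ∅, {g} × {1}, {i} × {1}, {g} × {0, 1}, {g} × {1, 2}, {g, i} × {1}, {h, i} × {1}, {i} × {0, 1}, {i} × {1, 2}, {g} × {0, 1, 2}, {g, h, i} × {1}, {i} × {0, 1, 2}, {g, i} × {0, 1}, {g, i} × {1, 2}, {h, i} × {0, 1}, {h, i} × {1, 2}, {g, i} × {0, 1, 2}, {g, h, i} × {0, 1}, {g, h, i} × {1, 2}, {h, i} × {0, 1, 2}, {g, h, i} × {0, 1, 2}}; |τ_{X×Y}| = 70.

Enumerate products U × V with U ∈ τ_X, V ∈ τ_Y (deduplicated):
  ∅ × ∅ = {} (∅)
  {g} × {1} = {(g,1)}
  {i} × {1} = {(i,1)}
  {g} × {0, 1} = {(g,0), (g,1)}
  {g} × {1, 2} = {(g,1), (g,2)}
  {g, i} × {1} = {(g,1), (i,1)}
  {h, i} × {1} = {(h,1), (i,1)}
  {i} × {0, 1} = {(i,0), (i,1)}
  {i} × {1, 2} = {(i,1), (i,2)}
  {g} × {0, 1, 2} = {(g,0), (g,1), (g,2)}
  {g, h, i} × {1} = {(g,1), (h,1), (i,1)}
  {i} × {0, 1, 2} = {(i,0), (i,1), (i,2)}
  {g, i} × {0, 1} = {(g,0), (g,1), (i,0), (i,1)}
  {g, i} × {1, 2} = {(g,1), (g,2), (i,1), (i,2)}
  {h, i} × {0, 1} = {(h,0), (h,1), (i,0), (i,1)}
  {h, i} × {1, 2} = {(h,1), (h,2), (i,1), (i,2)}
  {g, i} × {0, 1, 2} = {(g,0), (g,1), (g,2), (i,0), (i,1), (i,2)}
  {g, h, i} × {0, 1} = {(g,0), (g,1), (h,0), (h,1), (i,0), (i,1)}
  {g, h, i} × {1, 2} = {(g,1), (g,2), (h,1), (h,2), (i,1), (i,2)}
  {h, i} × {0, 1, 2} = {(h,0), (h,1), (h,2), (i,0), (i,1), (i,2)}
  {g, h, i} × {0, 1, 2} = {(g,0), (g,1), (g,2), (h,0), (h,1), (h,2), (i,0), (i,1), (i,2)}
These 21 distinct sets form the basis B.
Close under arbitrary unions to get τ_{X×Y}; counting gives |τ_{X×Y}| = 70.


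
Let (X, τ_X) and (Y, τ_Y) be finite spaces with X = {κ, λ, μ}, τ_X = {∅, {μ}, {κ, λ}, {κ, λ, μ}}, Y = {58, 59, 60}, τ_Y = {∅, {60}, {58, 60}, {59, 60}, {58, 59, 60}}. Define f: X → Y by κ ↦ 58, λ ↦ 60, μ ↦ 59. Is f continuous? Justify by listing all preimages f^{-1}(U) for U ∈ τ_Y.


f is NOT continuous.

Compute f^{-1}(U) for each U ∈ τ_Y:
  U = ∅: f^{-1}(U) = ∅ ∈ τ_X ✓.
  U = {60}: f^{-1}(U) = {λ} ∉ τ_X ✗.
  U = {58, 60}: f^{-1}(U) = {κ, λ} ∈ τ_X ✓.
  U = {59, 60}: f^{-1}(U) = {λ, μ} ∉ τ_X ✗.
  U = {58, 59, 60}: f^{-1}(U) = {κ, λ, μ} ∈ τ_X ✓.
Found U = {60} with f^{-1}(U) = {λ} not in τ_X. Therefore f is NOT continuous.


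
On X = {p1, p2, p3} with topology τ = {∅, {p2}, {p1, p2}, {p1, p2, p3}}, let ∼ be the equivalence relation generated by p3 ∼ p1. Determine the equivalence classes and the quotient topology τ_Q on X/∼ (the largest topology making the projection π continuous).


X/∼ = {[p1=p3], [p2]}; |τ_Q| = 3.

Equivalence classes: [p1=p3], [p2].
Quotient map π: X → X/∼ sends p1 ↦ [p1=p3], p2 ↦ [p2], p3 ↦ [p1=p3].
For each subset V ⊆ X/∼, compute π^{-1}(V) ⊆ X and check whether π^{-1}(V) ∈ τ. V is open in τ_Q iff π^{-1}(V) ∈ τ.
  V = {}: π^{-1}(V) = ∅ ∈ τ ✓.
  V = {[p1=p3]}: π^{-1}(V) = {p1, p3} ∉ τ ✗.
  V = {[p2]}: π^{-1}(V) = {p2} ∈ τ ✓.
  V = {[p1=p3], [p2]}: π^{-1}(V) = {p1, p2, p3} ∈ τ ✓.
Open sets in the quotient: τ_Q = {{}, {[p2]}, {[p1=p3], [p2]}} (3 elements).


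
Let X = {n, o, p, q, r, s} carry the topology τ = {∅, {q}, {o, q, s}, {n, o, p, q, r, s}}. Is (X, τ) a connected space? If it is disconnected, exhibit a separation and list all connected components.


(X, τ) is connected.

Find clopen sets (U ∈ τ with X ∖ U ∈ τ):
  U = ∅, X ∖ U = {n, o, p, q, r, s} — both open, so U is clopen.
  U = {n, o, p, q, r, s}, X ∖ U = ∅ — both open, so U is clopen.
Only trivial clopens (∅ and X) exist, so (X, τ) is connected.
Compute connected components by grouping points that agree on all clopens:
  component: {n, o, p, q, r, s}


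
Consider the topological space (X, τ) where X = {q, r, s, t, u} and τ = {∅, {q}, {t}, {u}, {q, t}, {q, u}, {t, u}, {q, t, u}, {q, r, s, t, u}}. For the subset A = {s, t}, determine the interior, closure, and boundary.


int(A) = {t}, cl(A) = {r, s, t}, ∂A = {r, s}.

Closed sets in (X, τ) are complements of opens:
  closed(X, τ) = {∅, {r, s}, {q, r, s}, {r, s, t}, {r, s, u}, {q, r, s, t}, {q, r, s, u}, {r, s, t, u}, {q, r, s, t, u}}.
int(A) = ⋃ {U ∈ τ : U ⊆ A}. Opens contained in A: ∅, {t}.
Taking the union of these: int(A) = {t}.
cl(A) = ⋂ {C closed : A ⊆ C}. Closed sets containing A: {r, s, t}, {q, r, s, t}, {r, s, t, u}, {q, r, s, t, u}.
Intersecting these: cl(A) = {r, s, t}.
∂A = cl(A) ∖ int(A) = {r, s, t} ∖ {t} = {r, s}.


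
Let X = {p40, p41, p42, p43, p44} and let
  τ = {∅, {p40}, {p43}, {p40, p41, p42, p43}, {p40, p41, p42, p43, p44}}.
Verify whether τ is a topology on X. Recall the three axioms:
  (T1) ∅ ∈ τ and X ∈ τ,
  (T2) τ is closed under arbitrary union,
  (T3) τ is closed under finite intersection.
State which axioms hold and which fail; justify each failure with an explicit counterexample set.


τ is NOT a topology on X.

Axiom (T1): ∅ ∈ τ? Yes; X ∈ τ? Yes.
Axiom (T2/T3): check pairwise unions and intersections of members of τ.
Counterexample for (T2): {p40} ∪ {p43} = {p40, p43} ∉ τ. Therefore τ is NOT a topology.


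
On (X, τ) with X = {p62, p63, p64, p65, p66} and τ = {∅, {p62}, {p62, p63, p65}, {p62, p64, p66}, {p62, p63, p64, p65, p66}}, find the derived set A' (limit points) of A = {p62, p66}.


A' = {p63, p64, p65, p66}

For each x ∈ X, list the open sets U ∈ τ with x ∈ U, then check whether U ∩ (A ∖ {x}) ≠ ∅ for every such U.
  x = p62: open {p62} ∋ x has {p62} ∩ (A ∖ {p62}) = ∅, so x is NOT a limit point.
  x = p63: opens ∋ x are {p62, p63, p65}, {p62, p63, p64, p65, p66}; each meets A ∖ {p63}, so x IS a limit point.
  x = p64: opens ∋ x are {p62, p64, p66}, {p62, p63, p64, p65, p66}; each meets A ∖ {p64}, so x IS a limit point.
  x = p65: opens ∋ x are {p62, p63, p65}, {p62, p63, p64, p65, p66}; each meets A ∖ {p65}, so x IS a limit point.
  x = p66: opens ∋ x are {p62, p64, p66}, {p62, p63, p64, p65, p66}; each meets A ∖ {p66}, so x IS a limit point.
Collecting: A' = {p63, p64, p65, p66}.


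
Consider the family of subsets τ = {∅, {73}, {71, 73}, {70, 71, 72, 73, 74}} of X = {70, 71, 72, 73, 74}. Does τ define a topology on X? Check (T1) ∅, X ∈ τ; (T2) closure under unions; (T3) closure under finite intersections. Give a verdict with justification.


τ IS a topology on X.

Axiom (T1): ∅ ∈ τ? Yes; X ∈ τ? Yes.
Axiom (T2/T3): check pairwise unions and intersections of members of τ.
All pairwise intersections and unions checked — each lies in τ. Therefore τ satisfies (T1), (T2), (T3): it IS a topology on X.


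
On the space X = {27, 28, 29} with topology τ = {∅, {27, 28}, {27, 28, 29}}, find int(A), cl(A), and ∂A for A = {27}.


int(A) = ∅, cl(A) = {27, 28, 29}, ∂A = {27, 28, 29}.

Closed sets in (X, τ) are complements of opens:
  closed(X, τ) = {∅, {29}, {27, 28, 29}}.
int(A) = ⋃ {U ∈ τ : U ⊆ A}. Opens contained in A: ∅.
Taking the union of these: int(A) = ∅.
cl(A) = ⋂ {C closed : A ⊆ C}. Closed sets containing A: {27, 28, 29}.
Intersecting these: cl(A) = {27, 28, 29}.
∂A = cl(A) ∖ int(A) = {27, 28, 29} ∖ ∅ = {27, 28, 29}.


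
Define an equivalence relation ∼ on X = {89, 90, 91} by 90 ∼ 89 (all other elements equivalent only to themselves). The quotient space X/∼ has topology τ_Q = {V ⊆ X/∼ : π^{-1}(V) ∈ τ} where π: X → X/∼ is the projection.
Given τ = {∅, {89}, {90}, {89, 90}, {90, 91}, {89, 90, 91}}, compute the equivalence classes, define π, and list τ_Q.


X/∼ = {[89=90], [91]}; |τ_Q| = 3.

Equivalence classes: [89=90], [91].
Quotient map π: X → X/∼ sends 89 ↦ [89=90], 90 ↦ [89=90], 91 ↦ [91].
For each subset V ⊆ X/∼, compute π^{-1}(V) ⊆ X and check whether π^{-1}(V) ∈ τ. V is open in τ_Q iff π^{-1}(V) ∈ τ.
  V = {}: π^{-1}(V) = ∅ ∈ τ ✓.
  V = {[89=90]}: π^{-1}(V) = {89, 90} ∈ τ ✓.
  V = {[91]}: π^{-1}(V) = {91} ∉ τ ✗.
  V = {[89=90], [91]}: π^{-1}(V) = {89, 90, 91} ∈ τ ✓.
Open sets in the quotient: τ_Q = {{}, {[89=90]}, {[89=90], [91]}} (3 elements).
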